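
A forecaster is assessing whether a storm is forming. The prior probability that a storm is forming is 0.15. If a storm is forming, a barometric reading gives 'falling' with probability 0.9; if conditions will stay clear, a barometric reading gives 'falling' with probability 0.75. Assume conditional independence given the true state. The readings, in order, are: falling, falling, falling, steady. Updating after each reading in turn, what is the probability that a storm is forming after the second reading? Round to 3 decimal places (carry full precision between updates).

After 'falling': P(storm) = 0.9·0.1500 / (0.9·0.1500 + 0.75·0.8500) ≈ 0.1748
After 'falling': P(storm) = 0.9·0.1748 / (0.9·0.1748 + 0.75·0.8252) ≈ 0.2026

0.203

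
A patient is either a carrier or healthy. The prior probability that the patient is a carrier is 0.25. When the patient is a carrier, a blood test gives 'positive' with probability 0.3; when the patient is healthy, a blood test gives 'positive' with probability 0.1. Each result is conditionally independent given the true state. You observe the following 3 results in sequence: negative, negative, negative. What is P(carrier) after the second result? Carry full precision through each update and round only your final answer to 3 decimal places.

0.168

Apply Bayes' rule sequentially, carrying P(carrier) forward.
After 'negative': P(carrier) = 0.7·0.2500 / (0.7·0.2500 + 0.9·0.7500) ≈ 0.2059
After 'negative': P(carrier) = 0.7·0.2059 / (0.7·0.2059 + 0.9·0.7941) ≈ 0.1678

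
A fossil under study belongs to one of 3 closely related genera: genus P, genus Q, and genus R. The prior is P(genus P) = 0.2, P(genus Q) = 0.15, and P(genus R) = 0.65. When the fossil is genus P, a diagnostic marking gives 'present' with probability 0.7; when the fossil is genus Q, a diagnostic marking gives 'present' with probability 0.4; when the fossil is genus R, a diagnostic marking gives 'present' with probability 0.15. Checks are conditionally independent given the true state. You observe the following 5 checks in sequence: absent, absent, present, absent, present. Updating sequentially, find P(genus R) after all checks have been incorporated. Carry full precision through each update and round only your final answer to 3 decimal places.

Each posterior becomes the prior for the next update.
After 'absent': normaliser = 0.3·0.2000 + 0.6·0.1500 + 0.85·0.6500; P(genus P) ≈ 0.0854, P(genus Q) ≈ 0.1281, P(genus R) ≈ 0.7865
After 'absent': normaliser = 0.3·0.0854 + 0.6·0.1281 + 0.85·0.7865; P(genus P) ≈ 0.0332, P(genus Q) ≈ 0.0997, P(genus R) ≈ 0.8671
After 'present': normaliser = 0.7·0.0332 + 0.4·0.0997 + 0.15·0.8671; P(genus P) ≈ 0.1204, P(genus Q) ≈ 0.2064, P(genus R) ≈ 0.6732
After 'absent': normaliser = 0.3·0.1204 + 0.6·0.2064 + 0.85·0.6732; P(genus P) ≈ 0.0493, P(genus Q) ≈ 0.1692, P(genus R) ≈ 0.7815
After 'present': normaliser = 0.7·0.0493 + 0.4·0.1692 + 0.15·0.7815; P(genus P) ≈ 0.1574, P(genus Q) ≈ 0.3084, P(genus R) ≈ 0.5342

0.534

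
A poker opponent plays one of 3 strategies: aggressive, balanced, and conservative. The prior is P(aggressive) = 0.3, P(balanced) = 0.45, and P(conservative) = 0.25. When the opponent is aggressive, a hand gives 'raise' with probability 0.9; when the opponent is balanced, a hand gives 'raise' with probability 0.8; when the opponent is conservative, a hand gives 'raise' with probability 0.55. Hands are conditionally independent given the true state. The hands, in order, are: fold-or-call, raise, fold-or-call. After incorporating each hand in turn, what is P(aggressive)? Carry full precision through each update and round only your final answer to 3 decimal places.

Apply Bayes' rule sequentially, carrying P(aggressive) forward.
After 'fold-or-call': normaliser = 0.1·0.3000 + 0.2·0.4500 + 0.45·0.2500; P(aggressive) ≈ 0.1290, P(balanced) ≈ 0.3871, P(conservative) ≈ 0.4839
After 'raise': normaliser = 0.9·0.1290 + 0.8·0.3871 + 0.55·0.4839; P(aggressive) ≈ 0.1678, P(balanced) ≈ 0.4476, P(conservative) ≈ 0.3846
After 'fold-or-call': normaliser = 0.1·0.1678 + 0.2·0.4476 + 0.45·0.3846; P(aggressive) ≈ 0.0601, P(balanced) ≈ 0.3204, P(conservative) ≈ 0.6195

0.060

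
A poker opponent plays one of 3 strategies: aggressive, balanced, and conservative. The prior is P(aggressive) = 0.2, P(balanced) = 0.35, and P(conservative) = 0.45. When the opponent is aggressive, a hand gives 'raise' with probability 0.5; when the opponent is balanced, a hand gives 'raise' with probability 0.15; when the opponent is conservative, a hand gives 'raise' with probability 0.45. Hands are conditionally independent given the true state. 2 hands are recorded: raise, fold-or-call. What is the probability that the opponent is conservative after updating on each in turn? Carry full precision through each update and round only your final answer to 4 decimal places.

0.5407

After 'raise': normaliser = 0.5·0.2000 + 0.15·0.3500 + 0.45·0.4500; P(aggressive) ≈ 0.2817, P(balanced) ≈ 0.1479, P(conservative) ≈ 0.5704
After 'fold-or-call': normaliser = 0.5·0.2817 + 0.85·0.1479 + 0.55·0.5704; P(aggressive) ≈ 0.2427, P(balanced) ≈ 0.2166, P(conservative) ≈ 0.5407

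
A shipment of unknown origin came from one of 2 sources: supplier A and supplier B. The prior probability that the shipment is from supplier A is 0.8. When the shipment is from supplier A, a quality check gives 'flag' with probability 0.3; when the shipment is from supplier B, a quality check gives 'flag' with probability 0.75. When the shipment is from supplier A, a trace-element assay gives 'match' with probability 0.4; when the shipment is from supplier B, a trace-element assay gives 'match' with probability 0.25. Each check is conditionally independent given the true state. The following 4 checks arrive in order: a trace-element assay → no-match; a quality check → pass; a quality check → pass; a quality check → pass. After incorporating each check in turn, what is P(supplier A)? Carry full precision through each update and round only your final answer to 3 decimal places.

0.986

Apply Bayes' rule sequentially, carrying P(supplier A) forward.
After a trace-element assay='no-match': P(supplier A) = 0.6·0.8000 / (0.6·0.8000 + 0.75·0.2000) ≈ 0.7619
After a quality check='pass': P(supplier A) = 0.7·0.7619 / (0.7·0.7619 + 0.25·0.2381) ≈ 0.8996
After a quality check='pass': P(supplier A) = 0.7·0.8996 / (0.7·0.8996 + 0.25·0.1004) ≈ 0.9617
After a quality check='pass': P(supplier A) = 0.7·0.9617 / (0.7·0.9617 + 0.25·0.0383) ≈ 0.9860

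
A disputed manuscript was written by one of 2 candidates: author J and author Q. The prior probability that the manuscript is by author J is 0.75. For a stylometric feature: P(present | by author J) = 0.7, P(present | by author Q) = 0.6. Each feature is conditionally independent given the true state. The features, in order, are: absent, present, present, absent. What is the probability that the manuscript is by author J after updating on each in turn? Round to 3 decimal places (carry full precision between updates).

After 'absent': P(author J) = 0.3·0.7500 / (0.3·0.7500 + 0.4·0.2500) ≈ 0.6923
After 'present': P(author J) = 0.7·0.6923 / (0.7·0.6923 + 0.6·0.3077) ≈ 0.7241
After 'present': P(author J) = 0.7·0.7241 / (0.7·0.7241 + 0.6·0.2759) ≈ 0.7538
After 'absent': P(author J) = 0.3·0.7538 / (0.3·0.7538 + 0.4·0.2462) ≈ 0.6967

0.697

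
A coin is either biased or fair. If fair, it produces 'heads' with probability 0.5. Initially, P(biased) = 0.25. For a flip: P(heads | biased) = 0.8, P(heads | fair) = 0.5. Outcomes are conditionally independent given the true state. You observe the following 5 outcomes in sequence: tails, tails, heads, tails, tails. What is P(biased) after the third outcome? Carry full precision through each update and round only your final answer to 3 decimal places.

0.079

Each posterior becomes the prior for the next update.
After 'tails': P(biased) = 0.2·0.2500 / (0.2·0.2500 + 0.5·0.7500) ≈ 0.1176
After 'tails': P(biased) = 0.2·0.1176 / (0.2·0.1176 + 0.5·0.8824) ≈ 0.0506
After 'heads': P(biased) = 0.8·0.0506 / (0.8·0.0506 + 0.5·0.9494) ≈ 0.0786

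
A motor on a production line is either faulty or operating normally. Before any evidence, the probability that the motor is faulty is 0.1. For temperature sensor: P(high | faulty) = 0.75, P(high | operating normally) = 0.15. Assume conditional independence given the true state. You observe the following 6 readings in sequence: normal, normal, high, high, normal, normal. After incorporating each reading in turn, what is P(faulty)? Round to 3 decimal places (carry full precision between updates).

After 'normal': P(faulty) = 0.25·0.1000 / (0.25·0.1000 + 0.85·0.9000) ≈ 0.0316
After 'normal': P(faulty) = 0.25·0.0316 / (0.25·0.0316 + 0.85·0.9684) ≈ 0.0095
After 'high': P(faulty) = 0.75·0.0095 / (0.75·0.0095 + 0.15·0.9905) ≈ 0.0459
After 'high': P(faulty) = 0.75·0.0459 / (0.75·0.0459 + 0.15·0.9541) ≈ 0.1937
After 'normal': P(faulty) = 0.25·0.1937 / (0.25·0.1937 + 0.85·0.8063) ≈ 0.0660
After 'normal': P(faulty) = 0.25·0.0660 / (0.25·0.0660 + 0.85·0.9340) ≈ 0.0204

0.020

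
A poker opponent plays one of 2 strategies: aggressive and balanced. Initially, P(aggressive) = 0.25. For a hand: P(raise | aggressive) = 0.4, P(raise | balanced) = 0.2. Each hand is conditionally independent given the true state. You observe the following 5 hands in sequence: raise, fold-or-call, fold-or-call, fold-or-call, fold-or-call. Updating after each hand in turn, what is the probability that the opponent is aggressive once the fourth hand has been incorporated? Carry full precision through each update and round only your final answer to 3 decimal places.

After 'raise': P(aggressive) = 0.4·0.2500 / (0.4·0.2500 + 0.2·0.7500) ≈ 0.4000
After 'fold-or-call': P(aggressive) = 0.6·0.4000 / (0.6·0.4000 + 0.8·0.6000) ≈ 0.3333
After 'fold-or-call': P(aggressive) = 0.6·0.3333 / (0.6·0.3333 + 0.8·0.6667) ≈ 0.2727
After 'fold-or-call': P(aggressive) = 0.6·0.2727 / (0.6·0.2727 + 0.8·0.7273) ≈ 0.2195

0.220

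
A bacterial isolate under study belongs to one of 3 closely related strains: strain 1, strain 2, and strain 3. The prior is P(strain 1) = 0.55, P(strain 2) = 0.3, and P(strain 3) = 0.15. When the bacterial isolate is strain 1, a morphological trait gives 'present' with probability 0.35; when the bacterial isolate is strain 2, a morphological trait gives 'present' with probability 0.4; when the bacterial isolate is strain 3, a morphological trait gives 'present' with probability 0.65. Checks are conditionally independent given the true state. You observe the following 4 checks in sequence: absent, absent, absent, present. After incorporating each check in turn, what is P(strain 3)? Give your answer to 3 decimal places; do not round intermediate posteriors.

0.050

After 'absent': normaliser = 0.65·0.5500 + 0.6·0.3000 + 0.35·0.1500; P(strain 1) ≈ 0.6059, P(strain 2) ≈ 0.3051, P(strain 3) ≈ 0.0890
After 'absent': normaliser = 0.65·0.6059 + 0.6·0.3051 + 0.35·0.0890; P(strain 1) ≈ 0.6477, P(strain 2) ≈ 0.3010, P(strain 3) ≈ 0.0512
After 'absent': normaliser = 0.65·0.6477 + 0.6·0.3010 + 0.35·0.0512; P(strain 1) ≈ 0.6795, P(strain 2) ≈ 0.2915, P(strain 3) ≈ 0.0289
After 'present': normaliser = 0.35·0.6795 + 0.4·0.2915 + 0.65·0.0289; P(strain 1) ≈ 0.6372, P(strain 2) ≈ 0.3124, P(strain 3) ≈ 0.0504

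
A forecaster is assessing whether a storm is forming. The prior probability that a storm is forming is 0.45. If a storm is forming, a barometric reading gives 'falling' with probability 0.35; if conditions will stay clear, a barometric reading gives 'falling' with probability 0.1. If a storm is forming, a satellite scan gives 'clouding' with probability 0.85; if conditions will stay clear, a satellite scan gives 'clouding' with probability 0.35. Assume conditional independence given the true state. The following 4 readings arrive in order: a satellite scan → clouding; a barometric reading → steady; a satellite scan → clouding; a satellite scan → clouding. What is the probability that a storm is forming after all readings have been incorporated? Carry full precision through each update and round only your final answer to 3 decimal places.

0.894

Each posterior becomes the prior for the next update.
After a satellite scan='clouding': P(storm) = 0.85·0.4500 / (0.85·0.4500 + 0.35·0.5500) ≈ 0.6652
After a barometric reading='steady': P(storm) = 0.65·0.6652 / (0.65·0.6652 + 0.9·0.3348) ≈ 0.5893
After a satellite scan='clouding': P(storm) = 0.85·0.5893 / (0.85·0.5893 + 0.35·0.4107) ≈ 0.7770
After a satellite scan='clouding': P(storm) = 0.85·0.7770 / (0.85·0.7770 + 0.35·0.2230) ≈ 0.8943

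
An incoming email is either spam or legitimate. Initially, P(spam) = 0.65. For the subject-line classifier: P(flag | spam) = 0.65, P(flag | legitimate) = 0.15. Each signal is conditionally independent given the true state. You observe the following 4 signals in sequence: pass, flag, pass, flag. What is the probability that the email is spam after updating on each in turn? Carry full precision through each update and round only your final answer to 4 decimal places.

After 'pass': P(spam) = 0.35·0.6500 / (0.35·0.6500 + 0.85·0.3500) ≈ 0.4333
After 'flag': P(spam) = 0.65·0.4333 / (0.65·0.4333 + 0.15·0.5667) ≈ 0.7682
After 'pass': P(spam) = 0.35·0.7682 / (0.35·0.7682 + 0.85·0.2318) ≈ 0.5771
After 'flag': P(spam) = 0.65·0.5771 / (0.65·0.5771 + 0.15·0.4229) ≈ 0.8553

0.8553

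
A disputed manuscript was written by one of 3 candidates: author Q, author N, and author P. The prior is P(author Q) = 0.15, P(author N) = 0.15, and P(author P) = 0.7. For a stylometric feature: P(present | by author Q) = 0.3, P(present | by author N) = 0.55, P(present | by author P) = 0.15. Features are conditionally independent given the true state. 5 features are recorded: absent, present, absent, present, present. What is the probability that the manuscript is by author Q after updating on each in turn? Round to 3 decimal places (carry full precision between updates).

0.227

Each posterior becomes the prior for the next update.
After 'absent': normaliser = 0.7·0.1500 + 0.45·0.1500 + 0.85·0.7000; P(author Q) ≈ 0.1368, P(author N) ≈ 0.0879, P(author P) ≈ 0.7752
After 'present': normaliser = 0.3·0.1368 + 0.55·0.0879 + 0.15·0.7752; P(author Q) ≈ 0.1995, P(author N) ≈ 0.2352, P(author P) ≈ 0.5653
After 'absent': normaliser = 0.7·0.1995 + 0.45·0.2352 + 0.85·0.5653; P(author Q) ≈ 0.1924, P(author N) ≈ 0.1458, P(author P) ≈ 0.6619
After 'present': normaliser = 0.3·0.1924 + 0.55·0.1458 + 0.15·0.6619; P(author Q) ≈ 0.2434, P(author N) ≈ 0.3380, P(author P) ≈ 0.4186
After 'present': normaliser = 0.3·0.2434 + 0.55·0.3380 + 0.15·0.4186; P(author Q) ≈ 0.2269, P(author N) ≈ 0.5779, P(author P) ≈ 0.1952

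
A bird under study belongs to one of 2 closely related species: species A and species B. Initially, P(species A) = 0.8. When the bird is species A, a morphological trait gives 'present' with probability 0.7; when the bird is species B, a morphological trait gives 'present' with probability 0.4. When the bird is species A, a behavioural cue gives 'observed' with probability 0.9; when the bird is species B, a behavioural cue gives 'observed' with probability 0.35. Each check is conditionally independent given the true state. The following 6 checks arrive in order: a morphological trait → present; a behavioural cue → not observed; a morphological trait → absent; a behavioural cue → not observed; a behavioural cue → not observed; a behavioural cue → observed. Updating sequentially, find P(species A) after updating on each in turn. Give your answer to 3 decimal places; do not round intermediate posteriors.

0.032

Each posterior becomes the prior for the next update.
After a morphological trait='present': P(species A) = 0.7·0.8000 / (0.7·0.8000 + 0.4·0.2000) ≈ 0.8750
After a behavioural cue='not observed': P(species A) = 0.1·0.8750 / (0.1·0.8750 + 0.65·0.1250) ≈ 0.5185
After a morphological trait='absent': P(species A) = 0.3·0.5185 / (0.3·0.5185 + 0.6·0.4815) ≈ 0.3500
After a behavioural cue='not observed': P(species A) = 0.1·0.3500 / (0.1·0.3500 + 0.65·0.6500) ≈ 0.0765
After a behavioural cue='not observed': P(species A) = 0.1·0.0765 / (0.1·0.0765 + 0.65·0.9235) ≈ 0.0126
After a behavioural cue='observed': P(species A) = 0.9·0.0126 / (0.9·0.0126 + 0.35·0.9874) ≈ 0.0317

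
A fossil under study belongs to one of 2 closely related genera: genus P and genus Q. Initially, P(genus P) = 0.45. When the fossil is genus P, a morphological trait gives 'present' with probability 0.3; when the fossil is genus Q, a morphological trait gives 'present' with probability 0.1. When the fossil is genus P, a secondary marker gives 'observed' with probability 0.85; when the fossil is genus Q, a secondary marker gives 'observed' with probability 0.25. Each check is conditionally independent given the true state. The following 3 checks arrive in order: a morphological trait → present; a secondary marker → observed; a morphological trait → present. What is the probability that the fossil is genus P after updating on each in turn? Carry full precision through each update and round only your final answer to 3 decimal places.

After a morphological trait='present': P(genus P) = 0.3·0.4500 / (0.3·0.4500 + 0.1·0.5500) ≈ 0.7105
After a secondary marker='observed': P(genus P) = 0.85·0.7105 / (0.85·0.7105 + 0.25·0.2895) ≈ 0.8930
After a morphological trait='present': P(genus P) = 0.3·0.8930 / (0.3·0.8930 + 0.1·0.1070) ≈ 0.9616

0.962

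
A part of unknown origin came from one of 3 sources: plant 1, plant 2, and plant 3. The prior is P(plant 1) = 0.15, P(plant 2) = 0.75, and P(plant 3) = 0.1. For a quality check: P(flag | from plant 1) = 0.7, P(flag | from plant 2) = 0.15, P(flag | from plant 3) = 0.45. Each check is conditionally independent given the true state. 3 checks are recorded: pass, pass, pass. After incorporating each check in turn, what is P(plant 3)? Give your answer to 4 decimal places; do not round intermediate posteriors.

0.0346

After 'pass': normaliser = 0.3·0.1500 + 0.85·0.7500 + 0.55·0.1000; P(plant 1) ≈ 0.0610, P(plant 2) ≈ 0.8644, P(plant 3) ≈ 0.0746
After 'pass': normaliser = 0.3·0.0610 + 0.85·0.8644 + 0.55·0.0746; P(plant 1) ≈ 0.0231, P(plant 2) ≈ 0.9253, P(plant 3) ≈ 0.0517
After 'pass': normaliser = 0.3·0.0231 + 0.85·0.9253 + 0.55·0.0517; P(plant 1) ≈ 0.0084, P(plant 2) ≈ 0.9570, P(plant 3) ≈ 0.0346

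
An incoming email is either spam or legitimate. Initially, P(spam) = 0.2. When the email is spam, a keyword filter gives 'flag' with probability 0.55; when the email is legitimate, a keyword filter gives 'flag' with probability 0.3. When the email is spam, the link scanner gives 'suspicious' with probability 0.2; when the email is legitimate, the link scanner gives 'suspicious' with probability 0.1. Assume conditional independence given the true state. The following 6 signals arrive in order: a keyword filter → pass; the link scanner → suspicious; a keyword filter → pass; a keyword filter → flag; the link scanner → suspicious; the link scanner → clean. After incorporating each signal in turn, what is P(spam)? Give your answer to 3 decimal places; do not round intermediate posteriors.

0.402

Each posterior becomes the prior for the next update.
After a keyword filter='pass': P(spam) = 0.45·0.2000 / (0.45·0.2000 + 0.7·0.8000) ≈ 0.1385
After the link scanner='suspicious': P(spam) = 0.2·0.1385 / (0.2·0.1385 + 0.1·0.8615) ≈ 0.2432
After a keyword filter='pass': P(spam) = 0.45·0.2432 / (0.45·0.2432 + 0.7·0.7568) ≈ 0.1712
After a keyword filter='flag': P(spam) = 0.55·0.1712 / (0.55·0.1712 + 0.3·0.8288) ≈ 0.2747
After the link scanner='suspicious': P(spam) = 0.2·0.2747 / (0.2·0.2747 + 0.1·0.7253) ≈ 0.4311
After the link scanner='clean': P(spam) = 0.8·0.4311 / (0.8·0.4311 + 0.9·0.5689) ≈ 0.4024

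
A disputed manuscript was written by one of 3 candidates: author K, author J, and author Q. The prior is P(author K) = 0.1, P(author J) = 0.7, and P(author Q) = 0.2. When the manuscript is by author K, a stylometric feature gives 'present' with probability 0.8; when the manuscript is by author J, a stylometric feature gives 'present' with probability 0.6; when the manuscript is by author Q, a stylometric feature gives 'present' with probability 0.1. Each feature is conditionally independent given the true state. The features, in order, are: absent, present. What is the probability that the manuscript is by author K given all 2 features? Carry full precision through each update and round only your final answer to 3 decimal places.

0.079

After 'absent': normaliser = 0.2·0.1000 + 0.4·0.7000 + 0.9·0.2000; P(author K) ≈ 0.0417, P(author J) ≈ 0.5833, P(author Q) ≈ 0.3750
After 'present': normaliser = 0.8·0.0417 + 0.6·0.5833 + 0.1·0.3750; P(author K) ≈ 0.0792, P(author J) ≈ 0.8317, P(author Q) ≈ 0.0891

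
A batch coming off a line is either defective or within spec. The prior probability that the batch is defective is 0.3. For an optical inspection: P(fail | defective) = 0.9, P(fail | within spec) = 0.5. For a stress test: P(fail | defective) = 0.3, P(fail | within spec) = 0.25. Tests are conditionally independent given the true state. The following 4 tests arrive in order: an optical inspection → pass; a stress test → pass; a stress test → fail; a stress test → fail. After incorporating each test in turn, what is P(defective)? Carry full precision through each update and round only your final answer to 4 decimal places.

After an optical inspection='pass': P(defective) = 0.1·0.3000 / (0.1·0.3000 + 0.5·0.7000) ≈ 0.0789
After a stress test='pass': P(defective) = 0.7·0.0789 / (0.7·0.0789 + 0.75·0.9211) ≈ 0.0741
After a stress test='fail': P(defective) = 0.3·0.0741 / (0.3·0.0741 + 0.25·0.9259) ≈ 0.0876
After a stress test='fail': P(defective) = 0.3·0.0876 / (0.3·0.0876 + 0.25·0.9124) ≈ 0.1033

0.1033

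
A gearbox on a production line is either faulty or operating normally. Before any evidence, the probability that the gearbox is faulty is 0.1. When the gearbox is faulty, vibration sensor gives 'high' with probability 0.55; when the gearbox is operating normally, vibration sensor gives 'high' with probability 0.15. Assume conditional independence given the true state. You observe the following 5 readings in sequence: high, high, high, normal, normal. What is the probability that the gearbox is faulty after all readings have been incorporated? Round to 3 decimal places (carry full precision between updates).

0.606

Each posterior becomes the prior for the next update.
After 'high': P(faulty) = 0.55·0.1000 / (0.55·0.1000 + 0.15·0.9000) ≈ 0.2895
After 'high': P(faulty) = 0.55·0.2895 / (0.55·0.2895 + 0.15·0.7105) ≈ 0.5990
After 'high': P(faulty) = 0.55·0.5990 / (0.55·0.5990 + 0.15·0.4010) ≈ 0.8456
After 'normal': P(faulty) = 0.45·0.8456 / (0.45·0.8456 + 0.85·0.1544) ≈ 0.7436
After 'normal': P(faulty) = 0.45·0.7436 / (0.45·0.7436 + 0.85·0.2564) ≈ 0.6056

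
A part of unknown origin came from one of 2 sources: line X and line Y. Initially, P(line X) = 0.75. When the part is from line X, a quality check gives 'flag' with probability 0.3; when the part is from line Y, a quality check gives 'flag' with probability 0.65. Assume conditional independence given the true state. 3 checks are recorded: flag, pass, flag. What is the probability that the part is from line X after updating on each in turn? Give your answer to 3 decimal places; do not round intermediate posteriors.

0.561

Each posterior becomes the prior for the next update.
After 'flag': P(line X) = 0.3·0.7500 / (0.3·0.7500 + 0.65·0.2500) ≈ 0.5806
After 'pass': P(line X) = 0.7·0.5806 / (0.7·0.5806 + 0.35·0.4194) ≈ 0.7347
After 'flag': P(line X) = 0.3·0.7347 / (0.3·0.7347 + 0.65·0.2653) ≈ 0.5610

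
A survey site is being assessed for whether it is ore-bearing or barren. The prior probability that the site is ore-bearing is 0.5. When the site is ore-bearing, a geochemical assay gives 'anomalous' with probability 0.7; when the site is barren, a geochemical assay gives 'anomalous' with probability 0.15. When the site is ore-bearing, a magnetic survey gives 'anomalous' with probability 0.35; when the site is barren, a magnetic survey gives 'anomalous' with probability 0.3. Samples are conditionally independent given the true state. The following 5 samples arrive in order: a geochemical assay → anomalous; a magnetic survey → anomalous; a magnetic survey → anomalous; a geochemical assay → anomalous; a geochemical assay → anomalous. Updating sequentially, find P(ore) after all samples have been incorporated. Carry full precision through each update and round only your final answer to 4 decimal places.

0.9928

After a geochemical assay='anomalous': P(ore) = 0.7·0.5000 / (0.7·0.5000 + 0.15·0.5000) ≈ 0.8235
After a magnetic survey='anomalous': P(ore) = 0.35·0.8235 / (0.35·0.8235 + 0.3·0.1765) ≈ 0.8448
After a magnetic survey='anomalous': P(ore) = 0.35·0.8448 / (0.35·0.8448 + 0.3·0.1552) ≈ 0.8640
After a geochemical assay='anomalous': P(ore) = 0.7·0.8640 / (0.7·0.8640 + 0.15·0.1360) ≈ 0.9674
After a geochemical assay='anomalous': P(ore) = 0.7·0.9674 / (0.7·0.9674 + 0.15·0.0326) ≈ 0.9928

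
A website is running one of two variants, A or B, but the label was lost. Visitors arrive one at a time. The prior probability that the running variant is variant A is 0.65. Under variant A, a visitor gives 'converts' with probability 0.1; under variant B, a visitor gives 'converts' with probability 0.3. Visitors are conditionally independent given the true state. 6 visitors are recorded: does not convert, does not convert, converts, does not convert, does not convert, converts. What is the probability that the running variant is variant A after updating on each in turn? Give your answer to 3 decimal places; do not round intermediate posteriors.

0.361

After 'does not convert': P(A) = 0.9·0.6500 / (0.9·0.6500 + 0.7·0.3500) ≈ 0.7048
After 'does not convert': P(A) = 0.9·0.7048 / (0.9·0.7048 + 0.7·0.2952) ≈ 0.7543
After 'converts': P(A) = 0.1·0.7543 / (0.1·0.7543 + 0.3·0.2457) ≈ 0.5058
After 'does not convert': P(A) = 0.9·0.5058 / (0.9·0.5058 + 0.7·0.4942) ≈ 0.5682
After 'does not convert': P(A) = 0.9·0.5682 / (0.9·0.5682 + 0.7·0.4318) ≈ 0.6285
After 'converts': P(A) = 0.1·0.6285 / (0.1·0.6285 + 0.3·0.3715) ≈ 0.3606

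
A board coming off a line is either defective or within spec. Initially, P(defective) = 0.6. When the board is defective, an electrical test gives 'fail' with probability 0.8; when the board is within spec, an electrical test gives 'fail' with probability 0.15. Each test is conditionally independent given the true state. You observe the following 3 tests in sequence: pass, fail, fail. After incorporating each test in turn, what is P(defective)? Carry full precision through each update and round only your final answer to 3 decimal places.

0.909

Each posterior becomes the prior for the next update.
After 'pass': P(defective) = 0.2·0.6000 / (0.2·0.6000 + 0.85·0.4000) ≈ 0.2609
After 'fail': P(defective) = 0.8·0.2609 / (0.8·0.2609 + 0.15·0.7391) ≈ 0.6531
After 'fail': P(defective) = 0.8·0.6531 / (0.8·0.6531 + 0.15·0.3469) ≈ 0.9094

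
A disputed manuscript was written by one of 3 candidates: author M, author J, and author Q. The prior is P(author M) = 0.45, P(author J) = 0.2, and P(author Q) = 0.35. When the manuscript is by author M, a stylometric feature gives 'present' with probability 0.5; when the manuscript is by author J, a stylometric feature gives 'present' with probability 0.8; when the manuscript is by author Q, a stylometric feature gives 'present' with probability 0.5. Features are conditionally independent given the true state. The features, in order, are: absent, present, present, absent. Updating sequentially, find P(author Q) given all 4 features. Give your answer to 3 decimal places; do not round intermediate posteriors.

0.397

After 'absent': normaliser = 0.5·0.4500 + 0.2·0.2000 + 0.5·0.3500; P(author M) ≈ 0.5114, P(author J) ≈ 0.0909, P(author Q) ≈ 0.3977
After 'present': normaliser = 0.5·0.5114 + 0.8·0.0909 + 0.5·0.3977; P(author M) ≈ 0.4849, P(author J) ≈ 0.1379, P(author Q) ≈ 0.3772
After 'present': normaliser = 0.5·0.4849 + 0.8·0.1379 + 0.5·0.3772; P(author M) ≈ 0.4479, P(author J) ≈ 0.2038, P(author Q) ≈ 0.3483
After 'absent': normaliser = 0.5·0.4479 + 0.2·0.2038 + 0.5·0.3483; P(author M) ≈ 0.5103, P(author J) ≈ 0.0929, P(author Q) ≈ 0.3969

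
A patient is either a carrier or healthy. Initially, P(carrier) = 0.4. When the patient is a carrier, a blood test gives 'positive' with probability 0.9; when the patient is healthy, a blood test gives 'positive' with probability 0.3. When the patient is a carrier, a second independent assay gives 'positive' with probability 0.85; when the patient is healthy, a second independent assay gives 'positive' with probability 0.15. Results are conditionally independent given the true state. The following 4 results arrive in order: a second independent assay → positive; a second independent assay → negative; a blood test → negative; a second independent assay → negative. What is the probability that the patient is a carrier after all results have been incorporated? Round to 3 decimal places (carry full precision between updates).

0.017

After a second independent assay='positive': P(carrier) = 0.85·0.4000 / (0.85·0.4000 + 0.15·0.6000) ≈ 0.7907
After a second independent assay='negative': P(carrier) = 0.15·0.7907 / (0.15·0.7907 + 0.85·0.2093) ≈ 0.4000
After a blood test='negative': P(carrier) = 0.1·0.4000 / (0.1·0.4000 + 0.7·0.6000) ≈ 0.0870
After a second independent assay='negative': P(carrier) = 0.15·0.0870 / (0.15·0.0870 + 0.85·0.9130) ≈ 0.0165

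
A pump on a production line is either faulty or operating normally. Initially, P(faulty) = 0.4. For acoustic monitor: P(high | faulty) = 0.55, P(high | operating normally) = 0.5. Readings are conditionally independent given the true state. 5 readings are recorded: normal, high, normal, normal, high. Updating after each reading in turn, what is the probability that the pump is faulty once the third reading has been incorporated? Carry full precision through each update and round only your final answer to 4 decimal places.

After 'normal': P(faulty) = 0.45·0.4000 / (0.45·0.4000 + 0.5·0.6000) ≈ 0.3750
After 'high': P(faulty) = 0.55·0.3750 / (0.55·0.3750 + 0.5·0.6250) ≈ 0.3976
After 'normal': P(faulty) = 0.45·0.3976 / (0.45·0.3976 + 0.5·0.6024) ≈ 0.3726

0.3726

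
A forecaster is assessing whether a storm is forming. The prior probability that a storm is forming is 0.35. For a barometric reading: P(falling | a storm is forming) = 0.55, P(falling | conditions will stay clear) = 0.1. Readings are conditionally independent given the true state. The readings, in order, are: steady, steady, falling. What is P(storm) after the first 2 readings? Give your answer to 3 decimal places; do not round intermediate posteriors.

Each posterior becomes the prior for the next update.
After 'steady': P(storm) = 0.45·0.3500 / (0.45·0.3500 + 0.9·0.6500) ≈ 0.2121
After 'steady': P(storm) = 0.45·0.2121 / (0.45·0.2121 + 0.9·0.7879) ≈ 0.1186

0.119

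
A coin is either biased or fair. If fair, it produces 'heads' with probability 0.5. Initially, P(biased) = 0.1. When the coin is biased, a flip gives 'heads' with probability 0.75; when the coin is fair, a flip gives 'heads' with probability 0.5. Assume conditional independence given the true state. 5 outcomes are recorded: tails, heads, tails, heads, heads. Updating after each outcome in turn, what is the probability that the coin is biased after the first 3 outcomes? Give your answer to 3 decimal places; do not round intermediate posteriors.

0.040

Apply Bayes' rule sequentially, carrying P(biased) forward.
After 'tails': P(biased) = 0.25·0.1000 / (0.25·0.1000 + 0.5·0.9000) ≈ 0.0526
After 'heads': P(biased) = 0.75·0.0526 / (0.75·0.0526 + 0.5·0.9474) ≈ 0.0769
After 'tails': P(biased) = 0.25·0.0769 / (0.25·0.0769 + 0.5·0.9231) ≈ 0.0400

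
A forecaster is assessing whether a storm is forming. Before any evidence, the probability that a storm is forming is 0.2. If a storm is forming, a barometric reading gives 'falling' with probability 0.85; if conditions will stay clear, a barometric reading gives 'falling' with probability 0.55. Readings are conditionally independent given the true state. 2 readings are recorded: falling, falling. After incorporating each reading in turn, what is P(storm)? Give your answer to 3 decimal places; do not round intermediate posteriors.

0.374

Apply Bayes' rule sequentially, carrying P(storm) forward.
After 'falling': P(storm) = 0.85·0.2000 / (0.85·0.2000 + 0.55·0.8000) ≈ 0.2787
After 'falling': P(storm) = 0.85·0.2787 / (0.85·0.2787 + 0.55·0.7213) ≈ 0.3739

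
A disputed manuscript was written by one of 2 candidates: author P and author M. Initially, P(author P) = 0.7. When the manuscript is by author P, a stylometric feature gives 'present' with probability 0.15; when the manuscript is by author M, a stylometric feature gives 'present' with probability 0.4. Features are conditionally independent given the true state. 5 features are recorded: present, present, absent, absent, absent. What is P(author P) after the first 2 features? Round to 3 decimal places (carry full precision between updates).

0.247

After 'present': P(author P) = 0.15·0.7000 / (0.15·0.7000 + 0.4·0.3000) ≈ 0.4667
After 'present': P(author P) = 0.15·0.4667 / (0.15·0.4667 + 0.4·0.5333) ≈ 0.2471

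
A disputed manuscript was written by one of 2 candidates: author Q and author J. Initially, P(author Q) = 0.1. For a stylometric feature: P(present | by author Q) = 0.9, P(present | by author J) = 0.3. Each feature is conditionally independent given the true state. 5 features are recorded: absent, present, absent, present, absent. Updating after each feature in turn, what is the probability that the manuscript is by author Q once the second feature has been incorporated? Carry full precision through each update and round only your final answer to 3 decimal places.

0.045

After 'absent': P(author Q) = 0.1·0.1000 / (0.1·0.1000 + 0.7·0.9000) ≈ 0.0156
After 'present': P(author Q) = 0.9·0.0156 / (0.9·0.0156 + 0.3·0.9844) ≈ 0.0455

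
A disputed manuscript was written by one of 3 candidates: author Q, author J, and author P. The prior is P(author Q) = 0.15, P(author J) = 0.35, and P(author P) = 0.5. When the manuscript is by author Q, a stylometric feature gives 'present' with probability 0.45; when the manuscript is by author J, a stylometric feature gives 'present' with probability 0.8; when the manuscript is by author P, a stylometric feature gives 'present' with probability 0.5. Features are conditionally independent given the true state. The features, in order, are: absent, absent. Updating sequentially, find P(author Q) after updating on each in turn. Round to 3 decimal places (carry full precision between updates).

After 'absent': normaliser = 0.55·0.1500 + 0.2·0.3500 + 0.5·0.5000; P(author Q) ≈ 0.2050, P(author J) ≈ 0.1739, P(author P) ≈ 0.6211
After 'absent': normaliser = 0.55·0.2050 + 0.2·0.1739 + 0.5·0.6211; P(author Q) ≈ 0.2461, P(author J) ≈ 0.0759, P(author P) ≈ 0.6780

0.246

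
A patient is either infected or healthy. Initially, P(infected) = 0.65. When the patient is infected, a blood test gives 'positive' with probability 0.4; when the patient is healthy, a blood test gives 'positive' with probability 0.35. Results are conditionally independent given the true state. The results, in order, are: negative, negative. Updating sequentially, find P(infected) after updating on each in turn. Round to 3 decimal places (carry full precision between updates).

0.613

After 'negative': P(infected) = 0.6·0.6500 / (0.6·0.6500 + 0.65·0.3500) ≈ 0.6316
After 'negative': P(infected) = 0.6·0.6316 / (0.6·0.6316 + 0.65·0.3684) ≈ 0.6128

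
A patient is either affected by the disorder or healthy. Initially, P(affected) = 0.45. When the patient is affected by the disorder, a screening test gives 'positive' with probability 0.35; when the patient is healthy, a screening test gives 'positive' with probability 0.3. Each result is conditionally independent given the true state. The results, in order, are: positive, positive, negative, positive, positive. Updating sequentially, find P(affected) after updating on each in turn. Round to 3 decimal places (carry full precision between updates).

0.585

After 'positive': P(affected) = 0.35·0.4500 / (0.35·0.4500 + 0.3·0.5500) ≈ 0.4884
After 'positive': P(affected) = 0.35·0.4884 / (0.35·0.4884 + 0.3·0.5116) ≈ 0.5269
After 'negative': P(affected) = 0.65·0.5269 / (0.65·0.5269 + 0.7·0.4731) ≈ 0.5084
After 'positive': P(affected) = 0.35·0.5084 / (0.35·0.5084 + 0.3·0.4916) ≈ 0.5468
After 'positive': P(affected) = 0.35·0.5468 / (0.35·0.5468 + 0.3·0.4532) ≈ 0.5846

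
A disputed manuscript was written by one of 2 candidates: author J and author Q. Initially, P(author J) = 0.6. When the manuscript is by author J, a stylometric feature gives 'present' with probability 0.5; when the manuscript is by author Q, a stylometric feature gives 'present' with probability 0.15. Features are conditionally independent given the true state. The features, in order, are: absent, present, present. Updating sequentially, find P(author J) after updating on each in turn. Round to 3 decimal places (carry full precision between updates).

0.907

After 'absent': P(author J) = 0.5·0.6000 / (0.5·0.6000 + 0.85·0.4000) ≈ 0.4688
After 'present': P(author J) = 0.5·0.4688 / (0.5·0.4688 + 0.15·0.5312) ≈ 0.7463
After 'present': P(author J) = 0.5·0.7463 / (0.5·0.7463 + 0.15·0.2537) ≈ 0.9074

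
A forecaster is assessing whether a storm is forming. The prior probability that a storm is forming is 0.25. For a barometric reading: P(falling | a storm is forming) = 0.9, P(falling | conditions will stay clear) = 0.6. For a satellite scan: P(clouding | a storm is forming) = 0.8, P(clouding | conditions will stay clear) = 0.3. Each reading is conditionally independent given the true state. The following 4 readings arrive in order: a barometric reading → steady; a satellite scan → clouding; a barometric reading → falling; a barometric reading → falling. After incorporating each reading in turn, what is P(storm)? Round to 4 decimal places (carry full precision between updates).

After a barometric reading='steady': P(storm) = 0.1·0.2500 / (0.1·0.2500 + 0.4·0.7500) ≈ 0.0769
After a satellite scan='clouding': P(storm) = 0.8·0.0769 / (0.8·0.0769 + 0.3·0.9231) ≈ 0.1818
After a barometric reading='falling': P(storm) = 0.9·0.1818 / (0.9·0.1818 + 0.6·0.8182) ≈ 0.2500
After a barometric reading='falling': P(storm) = 0.9·0.2500 / (0.9·0.2500 + 0.6·0.7500) ≈ 0.3333

0.3333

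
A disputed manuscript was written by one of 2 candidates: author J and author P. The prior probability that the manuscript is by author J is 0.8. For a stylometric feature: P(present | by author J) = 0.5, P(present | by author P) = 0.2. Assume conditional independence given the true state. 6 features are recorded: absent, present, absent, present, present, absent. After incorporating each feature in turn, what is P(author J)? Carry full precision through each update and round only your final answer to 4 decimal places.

0.9385

After 'absent': P(author J) = 0.5·0.8000 / (0.5·0.8000 + 0.8·0.2000) ≈ 0.7143
After 'present': P(author J) = 0.5·0.7143 / (0.5·0.7143 + 0.2·0.2857) ≈ 0.8621
After 'absent': P(author J) = 0.5·0.8621 / (0.5·0.8621 + 0.8·0.1379) ≈ 0.7962
After 'present': P(author J) = 0.5·0.7962 / (0.5·0.7962 + 0.2·0.2038) ≈ 0.9071
After 'present': P(author J) = 0.5·0.9071 / (0.5·0.9071 + 0.2·0.0929) ≈ 0.9607
After 'absent': P(author J) = 0.5·0.9607 / (0.5·0.9607 + 0.8·0.0393) ≈ 0.9385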